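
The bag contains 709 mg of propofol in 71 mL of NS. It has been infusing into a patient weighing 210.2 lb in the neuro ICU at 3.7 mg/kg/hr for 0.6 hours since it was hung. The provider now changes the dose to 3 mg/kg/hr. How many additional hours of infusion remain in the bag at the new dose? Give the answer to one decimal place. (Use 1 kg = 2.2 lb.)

1.7 hours

Initial rate:
Weight = 210.2 lb ÷ 2.2 lb/kg = 95.54545 kg
Dose = 3.7 mg/kg/hr × 95.54545 kg = 353.5182 mg/hr
Concentration = 709 mg ÷ 71 mL = 9.985915 mg/mL
Rate = 353.5182 mg/hr ÷ 9.985915 mg/mL = 35.40168 mL/hr
Volume infused so far = 35.40168 mL/hr × 0.6 hr = 21.24101 mL
Volume remaining = 71 − 21.24101 = 49.75899 mL
New rate:
Dose = 3 mg/kg/hr × 95.54545 kg = 286.6364 mg/hr
Rate = 286.6364 mg/hr ÷ 9.985915 mg/mL = 28.70406 mL/hr
Time remaining = 49.75899 mL ÷ 28.70406 mL/hr = 1.733517 hr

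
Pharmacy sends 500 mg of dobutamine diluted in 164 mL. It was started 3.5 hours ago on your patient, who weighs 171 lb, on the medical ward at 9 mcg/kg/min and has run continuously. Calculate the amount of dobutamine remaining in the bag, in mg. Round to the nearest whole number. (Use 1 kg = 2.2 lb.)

Weight = 171 lb ÷ 2.2 lb/kg = 77.72727 kg
Dose = 9 mcg/kg/min × 77.72727 kg = 699.5455 mcg/min
699.5455 mcg/min × 60 min/hr = 41972.73 mcg/hr
Concentration = 500 mg ÷ 164 mL = 3.04878 mg/mL = 3048.78 mcg/mL
Rate = 41972.73 mcg/hr ÷ 3048.78 mcg/mL = 13.76705 mL/hr
Volume infused = 13.76705 mL/hr × 3.5 hr = 48.18469 mL
Volume remaining = 164 − 48.18469 = 115.8153 mL
Drug remaining = 115.8153 mL × 3048.78 mcg/mL = 353095.5 mcg = 353.0955 mg

353 mg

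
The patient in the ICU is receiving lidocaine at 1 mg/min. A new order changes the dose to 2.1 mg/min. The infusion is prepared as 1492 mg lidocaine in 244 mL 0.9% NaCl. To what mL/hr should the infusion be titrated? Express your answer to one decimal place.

2.1 mg/min × 60 min/hr = 126 mg/hr
Concentration = 1492 mg ÷ 244 mL = 6.114754 mg/mL
Rate = 126 mg/hr ÷ 6.114754 mg/mL = 20.6059 mL/hr

20.6 mL/hr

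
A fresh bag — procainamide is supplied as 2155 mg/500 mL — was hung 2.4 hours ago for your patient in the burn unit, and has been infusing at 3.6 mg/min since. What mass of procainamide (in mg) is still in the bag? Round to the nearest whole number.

3.6 mg/min × 60 min/hr = 216 mg/hr
Concentration = 2155 mg ÷ 500 mL = 4.31 mg/mL
Rate = 216 mg/hr ÷ 4.31 mg/mL = 50.11601 mL/hr
Volume infused = 50.11601 mL/hr × 2.4 hr = 120.2784 mL
Volume remaining = 500 − 120.2784 = 379.7216 mL
Drug remaining = 379.7216 mL × 4.31 mg/mL = 1636.6 mg

1637 mg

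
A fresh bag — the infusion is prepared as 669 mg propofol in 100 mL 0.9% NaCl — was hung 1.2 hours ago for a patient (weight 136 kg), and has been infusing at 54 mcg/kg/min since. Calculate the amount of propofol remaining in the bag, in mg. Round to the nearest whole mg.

Dose = 54 mcg/kg/min × 136 kg = 7344 mcg/min
7344 mcg/min × 60 min/hr = 440640 mcg/hr
Concentration = 669 mg ÷ 100 mL = 6.69 mg/mL = 6690 mcg/mL
Rate = 440640 mcg/hr ÷ 6690 mcg/mL = 65.86547 mL/hr
Volume infused = 65.86547 mL/hr × 1.2 hr = 79.03857 mL
Volume remaining = 100 − 79.03857 = 20.96143 mL
Drug remaining = 20.96143 mL × 6690 mcg/mL = 140232 mcg = 140.232 mg

140 mg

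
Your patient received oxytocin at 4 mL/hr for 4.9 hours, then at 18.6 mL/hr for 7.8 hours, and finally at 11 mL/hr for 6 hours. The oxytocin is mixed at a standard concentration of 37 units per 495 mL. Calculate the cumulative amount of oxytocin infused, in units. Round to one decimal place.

Concentration = 37 units ÷ 495 mL = 0.07474747 units/mL
Stage 1: 4 mL/hr × 4.9 hr = 19.6 mL → 19.6 mL × 0.07474747 units/mL = 1.465051 units
Stage 2: 18.6 mL/hr × 7.8 hr = 145.08 mL → 145.08 mL × 0.07474747 units/mL = 10.84436 units
Stage 3: 11 mL/hr × 6 hr = 66 mL → 66 mL × 0.07474747 units/mL = 4.933333 units
Total = 1.465051 + 10.84436 + 4.933333 = 17.24275 units

17.2 units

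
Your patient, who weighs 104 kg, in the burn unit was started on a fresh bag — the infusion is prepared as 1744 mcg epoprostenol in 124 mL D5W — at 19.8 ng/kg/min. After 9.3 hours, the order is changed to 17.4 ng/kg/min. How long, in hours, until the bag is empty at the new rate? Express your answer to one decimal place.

Initial rate:
Dose = 19.8 ng/kg/min × 104 kg = 2059.2 ng/min
2059.2 ng/min × 60 min/hr = 123552 ng/hr
Concentration = 1744 mcg ÷ 124 mL = 14.06452 mcg/mL = 14064.52 ng/mL
Rate = 123552 ng/hr ÷ 14064.52 ng/mL = 8.784661 mL/hr
Volume infused so far = 8.784661 mL/hr × 9.3 hr = 81.69734 mL
Volume remaining = 124 − 81.69734 = 42.30266 mL
New rate:
Dose = 17.4 ng/kg/min × 104 kg = 1809.6 ng/min
1809.6 ng/min × 60 min/hr = 108576 ng/hr
Rate = 108576 ng/hr ÷ 14064.52 ng/mL = 7.719853 mL/hr
Time remaining = 42.30266 mL ÷ 7.719853 mL/hr = 5.479723 hr

5.5 hours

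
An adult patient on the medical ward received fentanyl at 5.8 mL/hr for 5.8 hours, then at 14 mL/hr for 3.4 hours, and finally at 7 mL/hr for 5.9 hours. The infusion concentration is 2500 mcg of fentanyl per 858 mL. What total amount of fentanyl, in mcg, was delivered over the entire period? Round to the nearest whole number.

357 mcg

Concentration = 2500 mcg ÷ 858 mL = 2.913753 mcg/mL
Stage 1: 5.8 mL/hr × 5.8 hr = 33.64 mL → 33.64 mL × 2.913753 mcg/mL = 98.01865 mcg
Stage 2: 14 mL/hr × 3.4 hr = 47.6 mL → 47.6 mL × 2.913753 mcg/mL = 138.6946 mcg
Stage 3: 7 mL/hr × 5.9 hr = 41.3 mL → 41.3 mL × 2.913753 mcg/mL = 120.338 mcg
Total = 98.01865 + 138.6946 + 120.338 = 357.0513 mcg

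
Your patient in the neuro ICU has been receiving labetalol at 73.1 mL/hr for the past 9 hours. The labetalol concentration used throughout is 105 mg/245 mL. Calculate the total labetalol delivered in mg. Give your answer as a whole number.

Concentration = 105 mg ÷ 245 mL = 0.4285714 mg/mL
Drug rate = 73.1 mL/hr × 0.4285714 mg/mL = 31.32857 mg/hr
Total = 31.32857 mg/hr × 9 hr = 281.9571 mg

282 mg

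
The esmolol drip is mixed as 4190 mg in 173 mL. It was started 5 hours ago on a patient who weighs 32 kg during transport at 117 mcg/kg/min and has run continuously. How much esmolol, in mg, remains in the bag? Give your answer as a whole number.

Dose = 117 mcg/kg/min × 32 kg = 3744 mcg/min
3744 mcg/min × 60 min/hr = 224640 mcg/hr
Concentration = 4190 mg ÷ 173 mL = 24.21965 mg/mL = 24219.65 mcg/mL
Rate = 224640 mcg/hr ÷ 24219.65 mcg/mL = 9.275112 mL/hr
Volume infused = 9.275112 mL/hr × 5 hr = 46.37556 mL
Volume remaining = 173 − 46.37556 = 126.6244 mL
Drug remaining = 126.6244 mL × 24219.65 mcg/mL = 3066800 mcg = 3066.8 mg

3067 mg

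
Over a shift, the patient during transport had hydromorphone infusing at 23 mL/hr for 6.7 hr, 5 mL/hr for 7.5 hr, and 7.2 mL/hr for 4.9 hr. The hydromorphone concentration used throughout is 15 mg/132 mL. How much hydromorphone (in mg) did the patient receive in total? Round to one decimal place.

25.8 mg

Concentration = 15 mg ÷ 132 mL = 0.1136364 mg/mL
Stage 1: 23 mL/hr × 6.7 hr = 154.1 mL → 154.1 mL × 0.1136364 mg/mL = 17.51136 mg
Stage 2: 5 mL/hr × 7.5 hr = 37.5 mL → 37.5 mL × 0.1136364 mg/mL = 4.261364 mg
Stage 3: 7.2 mL/hr × 4.9 hr = 35.28 mL → 35.28 mL × 0.1136364 mg/mL = 4.009091 mg
Total = 17.51136 + 4.261364 + 4.009091 = 25.78182 mg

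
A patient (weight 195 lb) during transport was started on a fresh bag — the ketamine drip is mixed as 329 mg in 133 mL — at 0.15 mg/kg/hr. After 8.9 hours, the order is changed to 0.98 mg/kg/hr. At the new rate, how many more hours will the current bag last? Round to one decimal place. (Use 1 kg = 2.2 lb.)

2.4 hours

Initial rate:
Weight = 195 lb ÷ 2.2 lb/kg = 88.63636 kg
Dose = 0.15 mg/kg/hr × 88.63636 kg = 13.29545 mg/hr
Concentration = 329 mg ÷ 133 mL = 2.473684 mg/mL
Rate = 13.29545 mg/hr ÷ 2.473684 mg/mL = 5.374758 mL/hr
Volume infused so far = 5.374758 mL/hr × 8.9 hr = 47.83535 mL
Volume remaining = 133 − 47.83535 = 85.16465 mL
New rate:
Dose = 0.98 mg/kg/hr × 88.63636 kg = 86.86364 mg/hr
Rate = 86.86364 mg/hr ÷ 2.473684 mg/mL = 35.11509 mL/hr
Time remaining = 85.16465 mL ÷ 35.11509 mL/hr = 2.425301 hr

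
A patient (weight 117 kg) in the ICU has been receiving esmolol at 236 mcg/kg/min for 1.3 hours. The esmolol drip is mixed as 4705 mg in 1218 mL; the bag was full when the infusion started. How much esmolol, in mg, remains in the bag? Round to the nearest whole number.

2551 mg

Dose = 236 mcg/kg/min × 117 kg = 27612 mcg/min
27612 mcg/min × 60 min/hr = 1656720 mcg/hr
Concentration = 4705 mg ÷ 1218 mL = 3.86289 mg/mL = 3862.89 mcg/mL
Rate = 1656720 mcg/hr ÷ 3862.89 mcg/mL = 428.881 mL/hr
Volume infused = 428.881 mL/hr × 1.3 hr = 557.5453 mL
Volume remaining = 1218 − 557.5453 = 660.4547 mL
Drug remaining = 660.4547 mL × 3862.89 mcg/mL = 2551264 mcg = 2551.264 mg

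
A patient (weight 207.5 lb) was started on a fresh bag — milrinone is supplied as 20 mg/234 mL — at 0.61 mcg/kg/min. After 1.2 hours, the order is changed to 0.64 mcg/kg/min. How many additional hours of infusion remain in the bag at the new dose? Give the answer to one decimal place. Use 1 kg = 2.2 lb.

Initial rate:
Weight = 207.5 lb ÷ 2.2 lb/kg = 94.31818 kg
Dose = 0.61 mcg/kg/min × 94.31818 kg = 57.53409 mcg/min
57.53409 mcg/min × 60 min/hr = 3452.045 mcg/hr
Concentration = 20 mg ÷ 234 mL = 0.08547009 mg/mL = 85.47009 mcg/mL
Rate = 3452.045 mcg/hr ÷ 85.47009 mcg/mL = 40.38893 mL/hr
Volume infused so far = 40.38893 mL/hr × 1.2 hr = 48.46672 mL
Volume remaining = 234 − 48.46672 = 185.5333 mL
New rate:
Dose = 0.64 mcg/kg/min × 94.31818 kg = 60.36364 mcg/min
60.36364 mcg/min × 60 min/hr = 3621.818 mcg/hr
Rate = 3621.818 mcg/hr ÷ 85.47009 mcg/mL = 42.37527 mL/hr
Time remaining = 185.5333 mL ÷ 42.37527 mL/hr = 4.378338 hr

4.4 hours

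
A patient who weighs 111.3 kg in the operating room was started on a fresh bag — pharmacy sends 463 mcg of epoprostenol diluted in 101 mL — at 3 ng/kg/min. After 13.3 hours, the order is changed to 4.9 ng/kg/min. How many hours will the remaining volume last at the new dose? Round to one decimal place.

Initial rate:
Dose = 3 ng/kg/min × 111.3 kg = 333.9 ng/min
333.9 ng/min × 60 min/hr = 20034 ng/hr
Concentration = 463 mcg ÷ 101 mL = 4.584158 mcg/mL = 4584.158 ng/mL
Rate = 20034 ng/hr ÷ 4584.158 ng/mL = 4.370268 mL/hr
Volume infused so far = 4.370268 mL/hr × 13.3 hr = 58.12456 mL
Volume remaining = 101 − 58.12456 = 42.87544 mL
New rate:
Dose = 4.9 ng/kg/min × 111.3 kg = 545.37 ng/min
545.37 ng/min × 60 min/hr = 32722.2 ng/hr
Rate = 32722.2 ng/hr ÷ 4584.158 ng/mL = 7.138104 mL/hr
Time remaining = 42.87544 mL ÷ 7.138104 mL/hr = 6.006558 hr

6.0 hours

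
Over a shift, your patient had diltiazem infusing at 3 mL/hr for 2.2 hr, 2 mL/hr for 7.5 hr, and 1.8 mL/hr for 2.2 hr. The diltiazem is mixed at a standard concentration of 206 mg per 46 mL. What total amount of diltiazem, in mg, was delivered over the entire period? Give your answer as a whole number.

Concentration = 206 mg ÷ 46 mL = 4.478261 mg/mL
Stage 1: 3 mL/hr × 2.2 hr = 6.6 mL → 6.6 mL × 4.478261 mg/mL = 29.55652 mg
Stage 2: 2 mL/hr × 7.5 hr = 15 mL → 15 mL × 4.478261 mg/mL = 67.17391 mg
Stage 3: 1.8 mL/hr × 2.2 hr = 3.96 mL → 3.96 mL × 4.478261 mg/mL = 17.73391 mg
Total = 29.55652 + 67.17391 + 17.73391 = 114.4643 mg

114 mg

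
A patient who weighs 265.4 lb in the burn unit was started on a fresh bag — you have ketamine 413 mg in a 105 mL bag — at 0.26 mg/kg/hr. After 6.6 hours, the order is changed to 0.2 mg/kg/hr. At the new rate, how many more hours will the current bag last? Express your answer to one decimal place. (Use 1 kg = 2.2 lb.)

8.5 hours

Initial rate:
Weight = 265.4 lb ÷ 2.2 lb/kg = 120.6364 kg
Dose = 0.26 mg/kg/hr × 120.6364 kg = 31.36545 mg/hr
Concentration = 413 mg ÷ 105 mL = 3.933333 mg/mL
Rate = 31.36545 mg/hr ÷ 3.933333 mg/mL = 7.974268 mL/hr
Volume infused so far = 7.974268 mL/hr × 6.6 hr = 52.63017 mL
Volume remaining = 105 − 52.63017 = 52.36983 mL
New rate:
Dose = 0.2 mg/kg/hr × 120.6364 kg = 24.12727 mg/hr
Rate = 24.12727 mg/hr ÷ 3.933333 mg/mL = 6.134052 mL/hr
Time remaining = 52.36983 mL ÷ 6.134052 mL/hr = 8.537558 hr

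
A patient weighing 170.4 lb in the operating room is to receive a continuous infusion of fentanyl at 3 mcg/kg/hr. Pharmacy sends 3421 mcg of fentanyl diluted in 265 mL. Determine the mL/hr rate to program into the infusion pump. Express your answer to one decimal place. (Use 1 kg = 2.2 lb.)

18.0 mL/hr

Weight = 170.4 lb ÷ 2.2 lb/kg = 77.45455 kg
Dose = 3 mcg/kg/hr × 77.45455 kg = 232.3636 mcg/hr
Concentration = 3421 mcg ÷ 265 mL = 12.90943 mcg/mL
Rate = 232.3636 mcg/hr ÷ 12.90943 mcg/mL = 17.99952 mL/hr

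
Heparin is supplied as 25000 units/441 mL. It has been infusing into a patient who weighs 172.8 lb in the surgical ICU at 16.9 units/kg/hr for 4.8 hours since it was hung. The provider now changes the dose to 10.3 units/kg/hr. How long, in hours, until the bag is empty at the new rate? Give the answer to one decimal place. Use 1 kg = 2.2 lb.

23.0 hours

Initial rate:
Weight = 172.8 lb ÷ 2.2 lb/kg = 78.54545 kg
Dose = 16.9 units/kg/hr × 78.54545 kg = 1327.418 units/hr
Concentration = 25000 units ÷ 441 mL = 56.68934 units/mL
Rate = 1327.418 units/hr ÷ 56.68934 units/mL = 23.41566 mL/hr
Volume infused so far = 23.41566 mL/hr × 4.8 hr = 112.3952 mL
Volume remaining = 441 − 112.3952 = 328.6048 mL
New rate:
Dose = 10.3 units/kg/hr × 78.54545 kg = 809.0182 units/hr
Rate = 809.0182 units/hr ÷ 56.68934 units/mL = 14.27108 mL/hr
Time remaining = 328.6048 mL ÷ 14.27108 mL/hr = 23.02593 hr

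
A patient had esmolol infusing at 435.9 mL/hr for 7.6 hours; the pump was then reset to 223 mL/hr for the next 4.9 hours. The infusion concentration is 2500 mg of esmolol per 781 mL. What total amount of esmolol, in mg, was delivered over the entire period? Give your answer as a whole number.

14102 mg

Concentration = 2500 mg ÷ 781 mL = 3.201024 mg/mL
Stage 1: 435.9 mL/hr × 7.6 hr = 3312.84 mL → 3312.84 mL × 3.201024 mg/mL = 10604.48 mg
Stage 2: 223 mL/hr × 4.9 hr = 1092.7 mL → 1092.7 mL × 3.201024 mg/mL = 3497.759 mg
Total = 10604.48 + 3497.759 = 14102.24 mg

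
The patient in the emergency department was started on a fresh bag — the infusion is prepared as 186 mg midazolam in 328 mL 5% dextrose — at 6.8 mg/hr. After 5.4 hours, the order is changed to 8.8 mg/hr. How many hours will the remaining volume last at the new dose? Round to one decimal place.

Initial rate:
Concentration = 186 mg ÷ 328 mL = 0.5670732 mg/mL
Rate = 6.8 mg/hr ÷ 0.5670732 mg/mL = 11.9914 mL/hr
Volume infused so far = 11.9914 mL/hr × 5.4 hr = 64.75355 mL
Volume remaining = 328 − 64.75355 = 263.2465 mL
New rate:
Rate = 8.8 mg/hr ÷ 0.5670732 mg/mL = 15.51828 mL/hr
Time remaining = 263.2465 mL ÷ 15.51828 mL/hr = 16.96364 hr

17.0 hours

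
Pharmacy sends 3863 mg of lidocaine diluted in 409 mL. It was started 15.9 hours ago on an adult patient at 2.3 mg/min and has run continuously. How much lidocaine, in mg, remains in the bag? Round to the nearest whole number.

1669 mg

2.3 mg/min × 60 min/hr = 138 mg/hr
Concentration = 3863 mg ÷ 409 mL = 9.444988 mg/mL
Rate = 138 mg/hr ÷ 9.444988 mg/mL = 14.61092 mL/hr
Volume infused = 14.61092 mL/hr × 15.9 hr = 232.3137 mL
Volume remaining = 409 − 232.3137 = 176.6863 mL
Drug remaining = 176.6863 mL × 9.444988 mg/mL = 1668.8 mg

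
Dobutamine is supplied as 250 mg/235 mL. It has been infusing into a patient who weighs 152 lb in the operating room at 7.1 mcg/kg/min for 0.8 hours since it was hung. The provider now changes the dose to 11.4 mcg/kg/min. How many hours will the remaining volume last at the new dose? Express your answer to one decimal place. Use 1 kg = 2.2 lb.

Initial rate:
Weight = 152 lb ÷ 2.2 lb/kg = 69.09091 kg
Dose = 7.1 mcg/kg/min × 69.09091 kg = 490.5455 mcg/min
490.5455 mcg/min × 60 min/hr = 29432.73 mcg/hr
Concentration = 250 mg ÷ 235 mL = 1.06383 mg/mL = 1063.83 mcg/mL
Rate = 29432.73 mcg/hr ÷ 1063.83 mcg/mL = 27.66676 mL/hr
Volume infused so far = 27.66676 mL/hr × 0.8 hr = 22.13341 mL
Volume remaining = 235 − 22.13341 = 212.8666 mL
New rate:
Dose = 11.4 mcg/kg/min × 69.09091 kg = 787.6364 mcg/min
787.6364 mcg/min × 60 min/hr = 47258.18 mcg/hr
Rate = 47258.18 mcg/hr ÷ 1063.83 mcg/mL = 44.42269 mL/hr
Time remaining = 212.8666 mL ÷ 44.42269 mL/hr = 4.791844 hr

4.8 hours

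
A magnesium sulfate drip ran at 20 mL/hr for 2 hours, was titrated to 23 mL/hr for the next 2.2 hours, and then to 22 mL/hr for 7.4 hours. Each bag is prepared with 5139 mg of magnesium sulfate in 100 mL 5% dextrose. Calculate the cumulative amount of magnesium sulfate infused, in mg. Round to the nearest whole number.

13022 mg

Concentration = 5139 mg ÷ 100 mL = 51.39 mg/mL
Stage 1: 20 mL/hr × 2 hr = 40 mL → 40 mL × 51.39 mg/mL = 2055.6 mg
Stage 2: 23 mL/hr × 2.2 hr = 50.6 mL → 50.6 mL × 51.39 mg/mL = 2600.334 mg
Stage 3: 22 mL/hr × 7.4 hr = 162.8 mL → 162.8 mL × 51.39 mg/mL = 8366.292 mg
Total = 2055.6 + 2600.334 + 8366.292 = 13022.23 mg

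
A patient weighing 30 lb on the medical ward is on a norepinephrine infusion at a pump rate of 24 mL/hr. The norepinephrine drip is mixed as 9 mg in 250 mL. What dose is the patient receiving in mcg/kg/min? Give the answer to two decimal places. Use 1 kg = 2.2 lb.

1.06 mcg/kg/min

Weight = 30 lb ÷ 2.2 lb/kg = 13.63636 kg
Concentration = 9 mg ÷ 250 mL = 0.036 mg/mL = 36 mcg/mL
Drug rate = 24 mL/hr × 36 mcg/mL = 864 mcg/hr
864 mcg/hr ÷ 60 min/hr = 14.4 mcg/min
14.4 mcg/min ÷ 13.63636 kg = 1.056 mcg/kg/min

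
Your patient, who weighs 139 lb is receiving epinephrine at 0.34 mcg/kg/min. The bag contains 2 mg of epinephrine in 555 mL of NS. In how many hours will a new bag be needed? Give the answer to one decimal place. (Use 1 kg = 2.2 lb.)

1.6 hours

Weight = 139 lb ÷ 2.2 lb/kg = 63.18182 kg
Dose = 0.34 mcg/kg/min × 63.18182 kg = 21.48182 mcg/min
21.48182 mcg/min × 60 min/hr = 1288.909 mcg/hr
Concentration = 2 mg ÷ 555 mL = 0.003603604 mg/mL = 3.603604 mcg/mL
Rate = 1288.909 mcg/hr ÷ 3.603604 mcg/mL = 357.6723 mL/hr
Duration = 555 mL ÷ 357.6723 mL/hr = 1.5517 hr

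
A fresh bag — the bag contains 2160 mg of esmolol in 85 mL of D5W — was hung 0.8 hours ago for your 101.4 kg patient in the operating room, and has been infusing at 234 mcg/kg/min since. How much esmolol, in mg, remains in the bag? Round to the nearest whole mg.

Dose = 234 mcg/kg/min × 101.4 kg = 23727.6 mcg/min
23727.6 mcg/min × 60 min/hr = 1423656 mcg/hr
Concentration = 2160 mg ÷ 85 mL = 25.41176 mg/mL = 25411.76 mcg/mL
Rate = 1423656 mcg/hr ÷ 25411.76 mcg/mL = 56.0235 mL/hr
Volume infused = 56.0235 mL/hr × 0.8 hr = 44.8188 mL
Volume remaining = 85 − 44.8188 = 40.1812 mL
Drug remaining = 40.1812 mL × 25411.76 mcg/mL = 1021075 mcg = 1021.075 mg

1021 mg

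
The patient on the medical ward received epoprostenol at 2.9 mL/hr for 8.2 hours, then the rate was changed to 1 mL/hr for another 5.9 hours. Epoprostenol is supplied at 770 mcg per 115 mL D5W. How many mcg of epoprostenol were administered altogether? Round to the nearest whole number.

Concentration = 770 mcg ÷ 115 mL = 6.695652 mcg/mL
Stage 1: 2.9 mL/hr × 8.2 hr = 23.78 mL → 23.78 mL × 6.695652 mcg/mL = 159.2226 mcg
Stage 2: 1 mL/hr × 5.9 hr = 5.9 mL → 5.9 mL × 6.695652 mcg/mL = 39.50435 mcg
Total = 159.2226 + 39.50435 = 198.727 mcg

199 mcg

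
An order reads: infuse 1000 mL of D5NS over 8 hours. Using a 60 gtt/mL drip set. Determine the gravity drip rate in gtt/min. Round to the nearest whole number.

125 gtt/min

1000 mL ÷ (8 hr × 60 = 480 min) = 2.083333 mL/min
2.083333 mL/min × 60 gtt/mL = 125 gtt/min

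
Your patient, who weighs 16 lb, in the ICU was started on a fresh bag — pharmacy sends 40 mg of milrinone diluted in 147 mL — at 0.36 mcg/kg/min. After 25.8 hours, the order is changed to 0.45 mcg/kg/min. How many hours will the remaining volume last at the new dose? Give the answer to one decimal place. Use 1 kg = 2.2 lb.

183.1 hours

Initial rate:
Weight = 16 lb ÷ 2.2 lb/kg = 7.272727 kg
Dose = 0.36 mcg/kg/min × 7.272727 kg = 2.618182 mcg/min
2.618182 mcg/min × 60 min/hr = 157.0909 mcg/hr
Concentration = 40 mg ÷ 147 mL = 0.2721088 mg/mL = 272.1088 mcg/mL
Rate = 157.0909 mcg/hr ÷ 272.1088 mcg/mL = 0.5773091 mL/hr
Volume infused so far = 0.5773091 mL/hr × 25.8 hr = 14.89457 mL
Volume remaining = 147 − 14.89457 = 132.1054 mL
New rate:
Dose = 0.45 mcg/kg/min × 7.272727 kg = 3.272727 mcg/min
3.272727 mcg/min × 60 min/hr = 196.3636 mcg/hr
Rate = 196.3636 mcg/hr ÷ 272.1088 mcg/mL = 0.7216364 mL/hr
Time remaining = 132.1054 mL ÷ 0.7216364 mL/hr = 183.0637 hr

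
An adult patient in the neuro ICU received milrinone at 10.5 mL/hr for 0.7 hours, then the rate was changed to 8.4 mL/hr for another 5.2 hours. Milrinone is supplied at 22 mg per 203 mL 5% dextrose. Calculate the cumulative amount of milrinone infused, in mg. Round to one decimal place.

Concentration = 22 mg ÷ 203 mL = 0.1083744 mg/mL
Stage 1: 10.5 mL/hr × 0.7 hr = 7.35 mL → 7.35 mL × 0.1083744 mg/mL = 0.7965517 mg
Stage 2: 8.4 mL/hr × 5.2 hr = 43.68 mL → 43.68 mL × 0.1083744 mg/mL = 4.733793 mg
Total = 0.7965517 + 4.733793 = 5.530345 mg

5.5 mg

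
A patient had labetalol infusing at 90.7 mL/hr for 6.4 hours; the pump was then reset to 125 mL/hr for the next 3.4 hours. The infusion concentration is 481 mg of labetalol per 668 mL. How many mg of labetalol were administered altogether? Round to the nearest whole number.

724 mg

Concentration = 481 mg ÷ 668 mL = 0.7200599 mg/mL
Stage 1: 90.7 mL/hr × 6.4 hr = 580.48 mL → 580.48 mL × 0.7200599 mg/mL = 417.9804 mg
Stage 2: 125 mL/hr × 3.4 hr = 425 mL → 425 mL × 0.7200599 mg/mL = 306.0254 mg
Total = 417.9804 + 306.0254 = 724.0058 mg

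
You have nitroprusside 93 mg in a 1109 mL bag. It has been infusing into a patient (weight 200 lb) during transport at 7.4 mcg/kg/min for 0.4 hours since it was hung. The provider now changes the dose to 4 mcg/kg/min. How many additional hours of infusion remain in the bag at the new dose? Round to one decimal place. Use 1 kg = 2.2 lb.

Initial rate:
Weight = 200 lb ÷ 2.2 lb/kg = 90.90909 kg
Dose = 7.4 mcg/kg/min × 90.90909 kg = 672.7273 mcg/min
672.7273 mcg/min × 60 min/hr = 40363.64 mcg/hr
Concentration = 93 mg ÷ 1109 mL = 0.08385933 mg/mL = 83.85933 mcg/mL
Rate = 40363.64 mcg/hr ÷ 83.85933 mcg/mL = 481.3255 mL/hr
Volume infused so far = 481.3255 mL/hr × 0.4 hr = 192.5302 mL
Volume remaining = 1109 − 192.5302 = 916.4698 mL
New rate:
Dose = 4 mcg/kg/min × 90.90909 kg = 363.6364 mcg/min
363.6364 mcg/min × 60 min/hr = 21818.18 mcg/hr
Rate = 21818.18 mcg/hr ÷ 83.85933 mcg/mL = 260.176 mL/hr
Time remaining = 916.4698 mL ÷ 260.176 mL/hr = 3.5225 hr

3.5 hours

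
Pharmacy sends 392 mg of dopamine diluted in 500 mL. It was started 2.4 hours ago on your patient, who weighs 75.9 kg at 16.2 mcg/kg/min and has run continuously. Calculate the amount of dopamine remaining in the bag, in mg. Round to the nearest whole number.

Dose = 16.2 mcg/kg/min × 75.9 kg = 1229.58 mcg/min
1229.58 mcg/min × 60 min/hr = 73774.8 mcg/hr
Concentration = 392 mg ÷ 500 mL = 0.784 mg/mL = 784 mcg/mL
Rate = 73774.8 mcg/hr ÷ 784 mcg/mL = 94.10051 mL/hr
Volume infused = 94.10051 mL/hr × 2.4 hr = 225.8412 mL
Volume remaining = 500 − 225.8412 = 274.1588 mL
Drug remaining = 274.1588 mL × 784 mcg/mL = 214940.5 mcg = 214.9405 mg

215 mg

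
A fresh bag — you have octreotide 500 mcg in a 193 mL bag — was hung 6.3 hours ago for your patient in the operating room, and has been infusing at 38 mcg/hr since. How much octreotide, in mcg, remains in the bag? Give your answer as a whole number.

261 mcg

Concentration = 500 mcg ÷ 193 mL = 2.590674 mcg/mL
Rate = 38 mcg/hr ÷ 2.590674 mcg/mL = 14.668 mL/hr
Volume infused = 14.668 mL/hr × 6.3 hr = 92.4084 mL
Volume remaining = 193 − 92.4084 = 100.5916 mL
Drug remaining = 100.5916 mL × 2.590674 mcg/mL = 260.6 mcg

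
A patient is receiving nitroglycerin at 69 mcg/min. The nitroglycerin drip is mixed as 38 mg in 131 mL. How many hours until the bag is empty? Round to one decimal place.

69 mcg/min × 60 min/hr = 4140 mcg/hr
Concentration = 38 mg ÷ 131 mL = 0.2900763 mg/mL = 290.0763 mcg/mL
Rate = 4140 mcg/hr ÷ 290.0763 mcg/mL = 14.27211 mL/hr
Duration = 131 mL ÷ 14.27211 mL/hr = 9.178744 hr

9.2 hours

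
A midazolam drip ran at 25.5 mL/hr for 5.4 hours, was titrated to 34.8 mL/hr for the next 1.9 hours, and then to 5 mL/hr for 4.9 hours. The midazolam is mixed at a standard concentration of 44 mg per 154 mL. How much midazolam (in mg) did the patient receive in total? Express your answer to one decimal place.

65.2 mg

Concentration = 44 mg ÷ 154 mL = 0.2857143 mg/mL
Stage 1: 25.5 mL/hr × 5.4 hr = 137.7 mL → 137.7 mL × 0.2857143 mg/mL = 39.34286 mg
Stage 2: 34.8 mL/hr × 1.9 hr = 66.12 mL → 66.12 mL × 0.2857143 mg/mL = 18.89143 mg
Stage 3: 5 mL/hr × 4.9 hr = 24.5 mL → 24.5 mL × 0.2857143 mg/mL = 7 mg
Total = 39.34286 + 18.89143 + 7 = 65.23429 mg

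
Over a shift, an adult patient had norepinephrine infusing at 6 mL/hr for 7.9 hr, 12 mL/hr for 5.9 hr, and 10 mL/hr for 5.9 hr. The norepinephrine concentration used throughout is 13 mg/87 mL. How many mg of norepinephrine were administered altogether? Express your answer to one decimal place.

Concentration = 13 mg ÷ 87 mL = 0.1494253 mg/mL
Stage 1: 6 mL/hr × 7.9 hr = 47.4 mL → 47.4 mL × 0.1494253 mg/mL = 7.082759 mg
Stage 2: 12 mL/hr × 5.9 hr = 70.8 mL → 70.8 mL × 0.1494253 mg/mL = 10.57931 mg
Stage 3: 10 mL/hr × 5.9 hr = 59 mL → 59 mL × 0.1494253 mg/mL = 8.816092 mg
Total = 7.082759 + 10.57931 + 8.816092 = 26.47816 mg

26.5 mg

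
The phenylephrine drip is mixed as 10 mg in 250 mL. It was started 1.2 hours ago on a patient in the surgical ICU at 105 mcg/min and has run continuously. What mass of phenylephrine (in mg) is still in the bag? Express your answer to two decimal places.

2.44 mg

105 mcg/min × 60 min/hr = 6300 mcg/hr
Concentration = 10 mg ÷ 250 mL = 0.04 mg/mL = 40 mcg/mL
Rate = 6300 mcg/hr ÷ 40 mcg/mL = 157.5 mL/hr
Volume infused = 157.5 mL/hr × 1.2 hr = 189 mL
Volume remaining = 250 − 189 = 61 mL
Drug remaining = 61 mL × 40 mcg/mL = 2440 mcg = 2.44 mg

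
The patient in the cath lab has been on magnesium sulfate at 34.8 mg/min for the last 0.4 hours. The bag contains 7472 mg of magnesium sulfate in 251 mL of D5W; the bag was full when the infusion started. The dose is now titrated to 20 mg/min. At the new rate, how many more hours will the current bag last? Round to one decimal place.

5.5 hours

Initial rate:
34.8 mg/min × 60 min/hr = 2088 mg/hr
Concentration = 7472 mg ÷ 251 mL = 29.76892 mg/mL
Rate = 2088 mg/hr ÷ 29.76892 mg/mL = 70.14026 mL/hr
Volume infused so far = 70.14026 mL/hr × 0.4 hr = 28.0561 mL
Volume remaining = 251 − 28.0561 = 222.9439 mL
New rate:
20 mg/min × 60 min/hr = 1200 mg/hr
Rate = 1200 mg/hr ÷ 29.76892 mg/mL = 40.31049 mL/hr
Time remaining = 222.9439 mL ÷ 40.31049 mL/hr = 5.530667 hr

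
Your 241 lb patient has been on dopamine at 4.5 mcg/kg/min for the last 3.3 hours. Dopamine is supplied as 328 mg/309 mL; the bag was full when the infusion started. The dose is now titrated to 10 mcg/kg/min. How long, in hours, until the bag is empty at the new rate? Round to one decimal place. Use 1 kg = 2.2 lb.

3.5 hours

Initial rate:
Weight = 241 lb ÷ 2.2 lb/kg = 109.5455 kg
Dose = 4.5 mcg/kg/min × 109.5455 kg = 492.9545 mcg/min
492.9545 mcg/min × 60 min/hr = 29577.27 mcg/hr
Concentration = 328 mg ÷ 309 mL = 1.061489 mg/mL = 1061.489 mcg/mL
Rate = 29577.27 mcg/hr ÷ 1061.489 mcg/mL = 27.86396 mL/hr
Volume infused so far = 27.86396 mL/hr × 3.3 hr = 91.95105 mL
Volume remaining = 309 − 91.95105 = 217.0489 mL
New rate:
Dose = 10 mcg/kg/min × 109.5455 kg = 1095.455 mcg/min
1095.455 mcg/min × 60 min/hr = 65727.27 mcg/hr
Rate = 65727.27 mcg/hr ÷ 1061.489 mcg/mL = 61.9199 mL/hr
Time remaining = 217.0489 mL ÷ 61.9199 mL/hr = 3.505318 hr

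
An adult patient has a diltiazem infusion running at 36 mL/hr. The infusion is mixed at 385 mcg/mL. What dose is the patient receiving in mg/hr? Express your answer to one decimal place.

Concentration = 385 mcg/mL = 0.385 mg/mL
Drug rate = 36 mL/hr × 0.385 mg/mL = 13.86 mg/hr

13.9 mg/hr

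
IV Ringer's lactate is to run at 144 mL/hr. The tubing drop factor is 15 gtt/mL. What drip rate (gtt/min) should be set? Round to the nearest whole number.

36 gtt/min

144 mL/hr ÷ 60 min/hr = 2.4 mL/min
2.4 mL/min × 15 gtt/mL = 36 gtt/min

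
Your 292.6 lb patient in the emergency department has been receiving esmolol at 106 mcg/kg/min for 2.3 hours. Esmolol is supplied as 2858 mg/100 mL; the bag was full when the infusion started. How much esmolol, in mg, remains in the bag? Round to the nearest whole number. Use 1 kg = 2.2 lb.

912 mg

Weight = 292.6 lb ÷ 2.2 lb/kg = 133 kg
Dose = 106 mcg/kg/min × 133 kg = 14098 mcg/min
14098 mcg/min × 60 min/hr = 845880 mcg/hr
Concentration = 2858 mg ÷ 100 mL = 28.58 mg/mL = 28580 mcg/mL
Rate = 845880 mcg/hr ÷ 28580 mcg/mL = 29.59692 mL/hr
Volume infused = 29.59692 mL/hr × 2.3 hr = 68.07292 mL
Volume remaining = 100 − 68.07292 = 31.92708 mL
Drug remaining = 31.92708 mL × 28580 mcg/mL = 912476 mcg = 912.476 mg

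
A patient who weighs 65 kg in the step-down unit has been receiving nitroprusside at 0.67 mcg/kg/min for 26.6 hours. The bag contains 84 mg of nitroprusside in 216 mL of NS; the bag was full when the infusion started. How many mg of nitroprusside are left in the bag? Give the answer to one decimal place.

Dose = 0.67 mcg/kg/min × 65 kg = 43.55 mcg/min
43.55 mcg/min × 60 min/hr = 2613 mcg/hr
Concentration = 84 mg ÷ 216 mL = 0.3888889 mg/mL = 388.8889 mcg/mL
Rate = 2613 mcg/hr ÷ 388.8889 mcg/mL = 6.719143 mL/hr
Volume infused = 6.719143 mL/hr × 26.6 hr = 178.7292 mL
Volume remaining = 216 − 178.7292 = 37.2708 mL
Drug remaining = 37.2708 mL × 388.8889 mcg/mL = 14494.2 mcg = 14.4942 mg

14.5 mg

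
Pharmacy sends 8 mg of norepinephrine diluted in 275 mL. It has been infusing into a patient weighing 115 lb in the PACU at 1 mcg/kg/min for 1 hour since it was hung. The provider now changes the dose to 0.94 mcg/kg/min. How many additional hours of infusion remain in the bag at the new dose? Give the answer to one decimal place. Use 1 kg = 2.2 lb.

Initial rate:
Weight = 115 lb ÷ 2.2 lb/kg = 52.27273 kg
Dose = 1 mcg/kg/min × 52.27273 kg = 52.27273 mcg/min
52.27273 mcg/min × 60 min/hr = 3136.364 mcg/hr
Concentration = 8 mg ÷ 275 mL = 0.02909091 mg/mL = 29.09091 mcg/mL
Rate = 3136.364 mcg/hr ÷ 29.09091 mcg/mL = 107.8125 mL/hr
Volume infused so far = 107.8125 mL/hr × 1 hr = 107.8125 mL
Volume remaining = 275 − 107.8125 = 167.1875 mL
New rate:
Dose = 0.94 mcg/kg/min × 52.27273 kg = 49.13636 mcg/min
49.13636 mcg/min × 60 min/hr = 2948.182 mcg/hr
Rate = 2948.182 mcg/hr ÷ 29.09091 mcg/mL = 101.3437 mL/hr
Time remaining = 167.1875 mL ÷ 101.3437 mL/hr = 1.649707 hr

1.6 hours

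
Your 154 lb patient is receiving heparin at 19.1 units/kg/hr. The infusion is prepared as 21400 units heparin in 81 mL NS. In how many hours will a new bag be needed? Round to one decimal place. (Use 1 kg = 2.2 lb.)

Weight = 154 lb ÷ 2.2 lb/kg = 70 kg
Dose = 19.1 units/kg/hr × 70 kg = 1337 units/hr
Concentration = 21400 units ÷ 81 mL = 264.1975 units/mL
Rate = 1337 units/hr ÷ 264.1975 units/mL = 5.060607 mL/hr
Duration = 81 mL ÷ 5.060607 mL/hr = 16.00598 hr

16.0 hours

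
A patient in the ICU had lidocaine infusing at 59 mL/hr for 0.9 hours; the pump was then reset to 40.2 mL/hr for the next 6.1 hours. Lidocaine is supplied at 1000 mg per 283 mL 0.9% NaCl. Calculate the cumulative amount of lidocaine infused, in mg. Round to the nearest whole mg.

Concentration = 1000 mg ÷ 283 mL = 3.533569 mg/mL
Stage 1: 59 mL/hr × 0.9 hr = 53.1 mL → 53.1 mL × 3.533569 mg/mL = 187.6325 mg
Stage 2: 40.2 mL/hr × 6.1 hr = 245.22 mL → 245.22 mL × 3.533569 mg/mL = 866.5018 mg
Total = 187.6325 + 866.5018 = 1054.134 mg

1054 mg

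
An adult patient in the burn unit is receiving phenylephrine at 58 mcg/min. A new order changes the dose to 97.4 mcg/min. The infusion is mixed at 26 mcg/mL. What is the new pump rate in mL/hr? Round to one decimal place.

224.8 mL/hr

97.4 mcg/min × 60 min/hr = 5844 mcg/hr
Rate = 5844 mcg/hr ÷ 26 mcg/mL = 224.7692 mL/hr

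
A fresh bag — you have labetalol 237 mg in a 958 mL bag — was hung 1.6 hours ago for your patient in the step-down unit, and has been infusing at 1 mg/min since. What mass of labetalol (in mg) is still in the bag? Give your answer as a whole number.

1 mg/min × 60 min/hr = 60 mg/hr
Concentration = 237 mg ÷ 958 mL = 0.2473904 mg/mL
Rate = 60 mg/hr ÷ 0.2473904 mg/mL = 242.5316 mL/hr
Volume infused = 242.5316 mL/hr × 1.6 hr = 388.0506 mL
Volume remaining = 958 − 388.0506 = 569.9494 mL
Drug remaining = 569.9494 mL × 0.2473904 mg/mL = 141 mg

141 mg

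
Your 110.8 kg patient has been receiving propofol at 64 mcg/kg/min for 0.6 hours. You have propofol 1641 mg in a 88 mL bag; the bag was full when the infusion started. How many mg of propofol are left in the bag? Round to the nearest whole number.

1386 mg

Dose = 64 mcg/kg/min × 110.8 kg = 7091.2 mcg/min
7091.2 mcg/min × 60 min/hr = 425472 mcg/hr
Concentration = 1641 mg ÷ 88 mL = 18.64773 mg/mL = 18647.73 mcg/mL
Rate = 425472 mcg/hr ÷ 18647.73 mcg/mL = 22.81629 mL/hr
Volume infused = 22.81629 mL/hr × 0.6 hr = 13.68978 mL
Volume remaining = 88 − 13.68978 = 74.31022 mL
Drug remaining = 74.31022 mL × 18647.73 mcg/mL = 1385717 mcg = 1385.717 mg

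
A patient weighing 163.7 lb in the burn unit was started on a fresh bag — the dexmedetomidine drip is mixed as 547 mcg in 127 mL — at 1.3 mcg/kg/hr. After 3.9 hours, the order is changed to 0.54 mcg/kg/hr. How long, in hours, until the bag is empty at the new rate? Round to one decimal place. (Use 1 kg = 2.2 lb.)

Initial rate:
Weight = 163.7 lb ÷ 2.2 lb/kg = 74.40909 kg
Dose = 1.3 mcg/kg/hr × 74.40909 kg = 96.73182 mcg/hr
Concentration = 547 mcg ÷ 127 mL = 4.307087 mcg/mL
Rate = 96.73182 mcg/hr ÷ 4.307087 mcg/mL = 22.45876 mL/hr
Volume infused so far = 22.45876 mL/hr × 3.9 hr = 87.58916 mL
Volume remaining = 127 − 87.58916 = 39.41084 mL
New rate:
Dose = 0.54 mcg/kg/hr × 74.40909 kg = 40.18091 mcg/hr
Rate = 40.18091 mcg/hr ÷ 4.307087 mcg/mL = 9.329023 mL/hr
Time remaining = 39.41084 mL ÷ 9.329023 mL/hr = 4.224541 hr

4.2 hours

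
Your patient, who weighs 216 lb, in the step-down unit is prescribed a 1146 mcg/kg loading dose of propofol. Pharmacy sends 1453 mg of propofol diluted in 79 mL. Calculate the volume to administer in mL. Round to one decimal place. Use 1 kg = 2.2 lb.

6.1 mL

Weight = 216 lb ÷ 2.2 lb/kg = 98.18182 kg
Dose = 1146 mcg/kg × 98.18182 kg = 112516.4 mcg
Concentration = 1453 mg ÷ 79 mL = 18.39241 mg/mL = 18392.41 mcg/mL
Volume = 112516.4 mcg ÷ 18392.41 mcg/mL = 6.117545 mL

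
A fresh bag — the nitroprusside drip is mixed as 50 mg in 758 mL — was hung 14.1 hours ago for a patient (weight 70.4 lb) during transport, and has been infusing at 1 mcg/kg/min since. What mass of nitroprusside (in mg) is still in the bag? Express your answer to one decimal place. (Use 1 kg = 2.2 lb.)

22.9 mg

Weight = 70.4 lb ÷ 2.2 lb/kg = 32 kg
Dose = 1 mcg/kg/min × 32 kg = 32 mcg/min
32 mcg/min × 60 min/hr = 1920 mcg/hr
Concentration = 50 mg ÷ 758 mL = 0.06596306 mg/mL = 65.96306 mcg/mL
Rate = 1920 mcg/hr ÷ 65.96306 mcg/mL = 29.1072 mL/hr
Volume infused = 29.1072 mL/hr × 14.1 hr = 410.4115 mL
Volume remaining = 758 − 410.4115 = 347.5885 mL
Drug remaining = 347.5885 mL × 65.96306 mcg/mL = 22928 mcg = 22.928 mg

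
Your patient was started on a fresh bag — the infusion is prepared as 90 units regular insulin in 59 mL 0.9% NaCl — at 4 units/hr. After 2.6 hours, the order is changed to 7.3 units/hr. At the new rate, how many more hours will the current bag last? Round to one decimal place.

10.9 hours

Initial rate:
Concentration = 90 units ÷ 59 mL = 1.525424 units/mL
Rate = 4 units/hr ÷ 1.525424 units/mL = 2.622222 mL/hr
Volume infused so far = 2.622222 mL/hr × 2.6 hr = 6.817778 mL
Volume remaining = 59 − 6.817778 = 52.18222 mL
New rate:
Rate = 7.3 units/hr ÷ 1.525424 units/mL = 4.785556 mL/hr
Time remaining = 52.18222 mL ÷ 4.785556 mL/hr = 10.90411 hr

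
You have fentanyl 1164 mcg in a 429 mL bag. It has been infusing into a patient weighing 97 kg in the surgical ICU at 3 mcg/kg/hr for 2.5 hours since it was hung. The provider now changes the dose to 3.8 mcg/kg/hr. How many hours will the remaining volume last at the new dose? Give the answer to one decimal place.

1.2 hours

Initial rate:
Dose = 3 mcg/kg/hr × 97 kg = 291 mcg/hr
Concentration = 1164 mcg ÷ 429 mL = 2.713287 mcg/mL
Rate = 291 mcg/hr ÷ 2.713287 mcg/mL = 107.25 mL/hr
Volume infused so far = 107.25 mL/hr × 2.5 hr = 268.125 mL
Volume remaining = 429 − 268.125 = 160.875 mL
New rate:
Dose = 3.8 mcg/kg/hr × 97 kg = 368.6 mcg/hr
Rate = 368.6 mcg/hr ÷ 2.713287 mcg/mL = 135.85 mL/hr
Time remaining = 160.875 mL ÷ 135.85 mL/hr = 1.184211 hr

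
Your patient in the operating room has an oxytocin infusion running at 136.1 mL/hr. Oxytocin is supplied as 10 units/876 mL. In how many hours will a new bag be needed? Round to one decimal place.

6.4 hours

Duration = 876 mL ÷ 136.1 mL/hr = 6.436444 hr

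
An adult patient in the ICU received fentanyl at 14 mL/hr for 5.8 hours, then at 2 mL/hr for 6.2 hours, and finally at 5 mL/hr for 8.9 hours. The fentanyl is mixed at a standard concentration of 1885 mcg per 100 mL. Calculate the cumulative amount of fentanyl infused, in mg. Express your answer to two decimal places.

2.60 mg

Concentration = 1885 mcg ÷ 100 mL = 18.85 mcg/mL
Stage 1: 14 mL/hr × 5.8 hr = 81.2 mL → 81.2 mL × 18.85 mcg/mL = 1530.62 mcg
Stage 2: 2 mL/hr × 6.2 hr = 12.4 mL → 12.4 mL × 18.85 mcg/mL = 233.74 mcg
Stage 3: 5 mL/hr × 8.9 hr = 44.5 mL → 44.5 mL × 18.85 mcg/mL = 838.825 mcg
Total = 1530.62 + 233.74 + 838.825 = 2603.185 mcg = 2.603185 mg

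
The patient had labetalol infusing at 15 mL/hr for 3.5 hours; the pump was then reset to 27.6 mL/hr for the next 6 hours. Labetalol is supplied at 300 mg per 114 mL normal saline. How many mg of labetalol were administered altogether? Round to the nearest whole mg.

574 mg

Concentration = 300 mg ÷ 114 mL = 2.631579 mg/mL
Stage 1: 15 mL/hr × 3.5 hr = 52.5 mL → 52.5 mL × 2.631579 mg/mL = 138.1579 mg
Stage 2: 27.6 mL/hr × 6 hr = 165.6 mL → 165.6 mL × 2.631579 mg/mL = 435.7895 mg
Total = 138.1579 + 435.7895 = 573.9474 mg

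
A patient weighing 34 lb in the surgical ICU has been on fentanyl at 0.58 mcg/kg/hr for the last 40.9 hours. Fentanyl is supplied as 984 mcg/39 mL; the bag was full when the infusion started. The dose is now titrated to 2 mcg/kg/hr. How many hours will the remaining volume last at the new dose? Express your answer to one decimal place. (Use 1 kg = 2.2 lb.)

Initial rate:
Weight = 34 lb ÷ 2.2 lb/kg = 15.45455 kg
Dose = 0.58 mcg/kg/hr × 15.45455 kg = 8.963636 mcg/hr
Concentration = 984 mcg ÷ 39 mL = 25.23077 mcg/mL
Rate = 8.963636 mcg/hr ÷ 25.23077 mcg/mL = 0.3552661 mL/hr
Volume infused so far = 0.3552661 mL/hr × 40.9 hr = 14.53038 mL
Volume remaining = 39 − 14.53038 = 24.46962 mL
New rate:
Dose = 2 mcg/kg/hr × 15.45455 kg = 30.90909 mcg/hr
Rate = 30.90909 mcg/hr ÷ 25.23077 mcg/mL = 1.225055 mL/hr
Time remaining = 24.46962 mL ÷ 1.225055 mL/hr = 19.97429 hr

20.0 hours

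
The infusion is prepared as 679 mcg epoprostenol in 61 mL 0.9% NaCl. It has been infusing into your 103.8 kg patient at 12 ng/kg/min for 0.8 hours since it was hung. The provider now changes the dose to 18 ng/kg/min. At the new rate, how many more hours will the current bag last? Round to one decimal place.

5.5 hours

Initial rate:
Dose = 12 ng/kg/min × 103.8 kg = 1245.6 ng/min
1245.6 ng/min × 60 min/hr = 74736 ng/hr
Concentration = 679 mcg ÷ 61 mL = 11.13115 mcg/mL = 11131.15 ng/mL
Rate = 74736 ng/hr ÷ 11131.15 ng/mL = 6.714133 mL/hr
Volume infused so far = 6.714133 mL/hr × 0.8 hr = 5.371306 mL
Volume remaining = 61 − 5.371306 = 55.62869 mL
New rate:
Dose = 18 ng/kg/min × 103.8 kg = 1868.4 ng/min
1868.4 ng/min × 60 min/hr = 112104 ng/hr
Rate = 112104 ng/hr ÷ 11131.15 ng/mL = 10.0712 mL/hr
Time remaining = 55.62869 mL ÷ 10.0712 mL/hr = 5.523542 hr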